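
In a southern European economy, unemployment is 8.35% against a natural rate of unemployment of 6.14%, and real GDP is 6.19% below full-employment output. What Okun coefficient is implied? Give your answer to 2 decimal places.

β ≈ 2.80

Okun's law: output gap = -β × (u - u*).
-6.19 = -β × (8.35 - 6.14) = -β × 2.21, so β = 6.19/2.21 = 2.80.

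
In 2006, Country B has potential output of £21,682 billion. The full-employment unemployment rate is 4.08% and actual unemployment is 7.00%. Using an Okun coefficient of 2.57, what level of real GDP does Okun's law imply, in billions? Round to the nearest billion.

Unemployment gap = 7 - 4.08 = 2.92 points, so the output gap is -2.57 × 2.92 = -7.5044%.
Actual GDP = 21682 × (1 - 7.5044/100) = 21682 × 0.924956 ≈ 20055 billion.

£20,055 billion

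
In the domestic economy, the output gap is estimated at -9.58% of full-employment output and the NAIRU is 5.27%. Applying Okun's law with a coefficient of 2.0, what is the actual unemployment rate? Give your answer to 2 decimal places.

From Okun's law, u - u* = -(output gap)/β = -(-9.58)/2.0 = 4.79 points.
So u = 5.27 + 4.79 = 10.06%.

10.06%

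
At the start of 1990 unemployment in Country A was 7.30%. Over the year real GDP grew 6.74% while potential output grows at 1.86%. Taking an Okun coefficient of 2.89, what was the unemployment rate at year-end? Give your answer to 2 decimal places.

5.61%

Growth-rate Okun's law: g_Y = g_Y* - β × Δu, so Δu = (g_Y* - g_Y)/β.
Δu = (1.86 - 6.74)/2.89 = -4.88/2.89 = -1.69 percentage points.
Year-end unemployment = 7.3 - 1.69 = 5.61%.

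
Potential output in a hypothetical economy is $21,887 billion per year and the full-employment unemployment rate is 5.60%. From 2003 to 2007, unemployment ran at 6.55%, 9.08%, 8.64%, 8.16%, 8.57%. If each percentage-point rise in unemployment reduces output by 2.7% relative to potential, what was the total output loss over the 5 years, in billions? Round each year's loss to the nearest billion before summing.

Year 2003: gap = -2.7 × (6.55 - 5.6) = -2.565%, loss ≈ 21887 × 2.565/100 ≈ 561.
Year 2004: gap = -2.7 × (9.08 - 5.6) = -9.396%, loss ≈ 21887 × 9.396/100 ≈ 2057.
Year 2005: gap = -2.7 × (8.64 - 5.6) = -8.208%, loss ≈ 21887 × 8.208/100 ≈ 1796.
Year 2006: gap = -2.7 × (8.16 - 5.6) = -6.912%, loss ≈ 21887 × 6.912/100 ≈ 1513.
Year 2007: gap = -2.7 × (8.57 - 5.6) = -8.019%, loss ≈ 21887 × 8.019/100 ≈ 1755.
Total lost output = 561 + 2057 + 1796 + 1513 + 1755 = 7682 billion.

$7,682 billion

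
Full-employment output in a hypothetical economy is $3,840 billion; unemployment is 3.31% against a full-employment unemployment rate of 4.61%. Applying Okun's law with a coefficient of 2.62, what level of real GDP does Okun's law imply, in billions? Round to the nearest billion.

$3,971 billion

Unemployment gap = 3.31 - 4.61 = -1.3 points, so the output gap is -2.62 × (-1.3) = 3.406%.
Actual GDP = 3840 × (1 + 3.406/100) = 3840 × 1.03406 ≈ 3971 billion.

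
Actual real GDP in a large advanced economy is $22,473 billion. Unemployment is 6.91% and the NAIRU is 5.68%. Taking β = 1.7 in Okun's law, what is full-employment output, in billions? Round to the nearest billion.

$22,953 billion

Unemployment gap = 6.91 - 5.68 = 1.23 points, so output gap = -1.7 × 1.23 = -2.091%.
Since Y = Y* × (1 + gap/100), Y* = 22473/0.97909 ≈ 22953 billion.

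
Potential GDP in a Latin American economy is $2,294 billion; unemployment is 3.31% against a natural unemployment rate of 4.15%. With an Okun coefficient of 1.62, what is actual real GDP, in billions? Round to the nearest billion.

$2,325 billion

Unemployment gap = 3.31 - 4.15 = -0.84 points, so the output gap is -1.62 × (-0.84) = 1.3608%.
Actual GDP = 2294 × (1 + 1.3608/100) = 2294 × 1.013608 ≈ 2325 billion.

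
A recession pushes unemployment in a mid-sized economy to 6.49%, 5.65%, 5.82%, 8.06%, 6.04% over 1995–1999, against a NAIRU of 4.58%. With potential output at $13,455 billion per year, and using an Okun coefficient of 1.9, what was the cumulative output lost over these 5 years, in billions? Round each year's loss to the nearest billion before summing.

$2,342 billion

Year 1995: gap = -1.9 × (6.49 - 4.58) = -3.629%, loss ≈ 13455 × 3.629/100 ≈ 488.
Year 1996: gap = -1.9 × (5.65 - 4.58) = -2.033%, loss ≈ 13455 × 2.033/100 ≈ 274.
Year 1997: gap = -1.9 × (5.82 - 4.58) = -2.356%, loss ≈ 13455 × 2.356/100 ≈ 317.
Year 1998: gap = -1.9 × (8.06 - 4.58) = -6.612%, loss ≈ 13455 × 6.612/100 ≈ 890.
Year 1999: gap = -1.9 × (6.04 - 4.58) = -2.774%, loss ≈ 13455 × 2.774/100 ≈ 373.
Total lost output = 488 + 274 + 317 + 890 + 373 = 2342 billion.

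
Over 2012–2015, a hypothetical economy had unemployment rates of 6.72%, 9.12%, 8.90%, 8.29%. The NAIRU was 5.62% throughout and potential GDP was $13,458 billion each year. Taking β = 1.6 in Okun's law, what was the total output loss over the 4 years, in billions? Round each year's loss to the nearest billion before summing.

$2,272 billion

Year 2012: gap = -1.6 × (6.72 - 5.62) = -1.76%, loss ≈ 13458 × 1.76/100 ≈ 237.
Year 2013: gap = -1.6 × (9.12 - 5.62) = -5.6%, loss ≈ 13458 × 5.6/100 ≈ 754.
Year 2014: gap = -1.6 × (8.9 - 5.62) = -5.248%, loss ≈ 13458 × 5.248/100 ≈ 706.
Year 2015: gap = -1.6 × (8.29 - 5.62) = -4.272%, loss ≈ 13458 × 4.272/100 ≈ 575.
Total lost output = 237 + 754 + 706 + 575 = 2272 billion.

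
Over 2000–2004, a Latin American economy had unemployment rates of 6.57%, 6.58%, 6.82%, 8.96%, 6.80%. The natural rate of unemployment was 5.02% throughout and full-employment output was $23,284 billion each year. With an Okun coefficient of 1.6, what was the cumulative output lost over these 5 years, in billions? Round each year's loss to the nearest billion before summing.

$3,960 billion

Year 2000: gap = -1.6 × (6.57 - 5.02) = -2.48%, loss ≈ 23284 × 2.48/100 ≈ 577.
Year 2001: gap = -1.6 × (6.58 - 5.02) = -2.496%, loss ≈ 23284 × 2.496/100 ≈ 581.
Year 2002: gap = -1.6 × (6.82 - 5.02) = -2.88%, loss ≈ 23284 × 2.88/100 ≈ 671.
Year 2003: gap = -1.6 × (8.96 - 5.02) = -6.304%, loss ≈ 23284 × 6.304/100 ≈ 1468.
Year 2004: gap = -1.6 × (6.8 - 5.02) = -2.848%, loss ≈ 23284 × 2.848/100 ≈ 663.
Total lost output = 577 + 581 + 671 + 1468 + 663 = 3960 billion.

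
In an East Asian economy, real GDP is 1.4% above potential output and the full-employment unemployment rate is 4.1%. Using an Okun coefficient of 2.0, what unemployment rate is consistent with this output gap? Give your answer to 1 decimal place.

From Okun's law, u - u* = -(output gap)/β = -(1.4)/2.0 = -0.7 points.
So u = 4.1 - 0.7 = 3.4%.

3.4%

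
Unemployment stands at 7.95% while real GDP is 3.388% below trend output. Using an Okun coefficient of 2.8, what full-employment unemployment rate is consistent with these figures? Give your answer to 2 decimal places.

From Okun's law, u - u* = -(output gap)/β = -(-3.388)/2.8 = 1.21 points.
So u* = 7.95 - 1.21 = 6.74%.

6.74%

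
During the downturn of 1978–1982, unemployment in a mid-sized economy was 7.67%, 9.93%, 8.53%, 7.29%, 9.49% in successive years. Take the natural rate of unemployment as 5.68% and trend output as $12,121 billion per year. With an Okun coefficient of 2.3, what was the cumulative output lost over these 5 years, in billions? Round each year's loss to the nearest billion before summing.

$4,046 billion

Year 1978: gap = -2.3 × (7.67 - 5.68) = -4.577%, loss ≈ 12121 × 4.577/100 ≈ 555.
Year 1979: gap = -2.3 × (9.93 - 5.68) = -9.775%, loss ≈ 12121 × 9.775/100 ≈ 1185.
Year 1980: gap = -2.3 × (8.53 - 5.68) = -6.555%, loss ≈ 12121 × 6.555/100 ≈ 795.
Year 1981: gap = -2.3 × (7.29 - 5.68) = -3.703%, loss ≈ 12121 × 3.703/100 ≈ 449.
Year 1982: gap = -2.3 × (9.49 - 5.68) = -8.763%, loss ≈ 12121 × 8.763/100 ≈ 1062.
Total lost output = 555 + 1185 + 795 + 449 + 1062 = 4046 billion.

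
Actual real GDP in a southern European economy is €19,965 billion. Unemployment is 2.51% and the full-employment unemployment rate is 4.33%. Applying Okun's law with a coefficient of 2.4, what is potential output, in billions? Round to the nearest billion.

Unemployment gap = 2.51 - 4.33 = -1.82 points, so output gap = -2.4 × (-1.82) = 4.368%.
Since Y = Y* × (1 + gap/100), Y* = 19965/1.04368 ≈ 19129 billion.

€19,129 billion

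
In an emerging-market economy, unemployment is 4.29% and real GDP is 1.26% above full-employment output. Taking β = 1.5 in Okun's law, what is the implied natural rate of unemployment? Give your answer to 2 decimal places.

5.13%

From Okun's law, u - u* = -(output gap)/β = -(1.26)/1.5 = -0.84 points.
So u* = 4.29 + 0.84 = 5.13%.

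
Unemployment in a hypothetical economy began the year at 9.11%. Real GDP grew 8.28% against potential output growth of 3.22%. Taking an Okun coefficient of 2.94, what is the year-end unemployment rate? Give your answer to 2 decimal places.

7.39%

Growth-rate Okun's law: g_Y = g_Y* - β × Δu, so Δu = (g_Y* - g_Y)/β.
Δu = (3.22 - 8.28)/2.94 = -5.06/2.94 = -1.72 percentage points.
Year-end unemployment = 9.11 - 1.72 = 7.39%.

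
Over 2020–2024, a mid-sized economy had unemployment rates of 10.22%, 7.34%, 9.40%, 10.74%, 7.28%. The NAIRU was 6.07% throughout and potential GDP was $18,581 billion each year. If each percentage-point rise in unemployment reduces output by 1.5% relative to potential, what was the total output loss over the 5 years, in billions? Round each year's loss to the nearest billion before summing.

$4,078 billion

Year 2020: gap = -1.5 × (10.22 - 6.07) = -6.225%, loss ≈ 18581 × 6.225/100 ≈ 1157.
Year 2021: gap = -1.5 × (7.34 - 6.07) = -1.905%, loss ≈ 18581 × 1.905/100 ≈ 354.
Year 2022: gap = -1.5 × (9.4 - 6.07) = -4.995%, loss ≈ 18581 × 4.995/100 ≈ 928.
Year 2023: gap = -1.5 × (10.74 - 6.07) = -7.005%, loss ≈ 18581 × 7.005/100 ≈ 1302.
Year 2024: gap = -1.5 × (7.28 - 6.07) = -1.815%, loss ≈ 18581 × 1.815/100 ≈ 337.
Total lost output = 1157 + 354 + 928 + 1302 + 337 = 4078 billion.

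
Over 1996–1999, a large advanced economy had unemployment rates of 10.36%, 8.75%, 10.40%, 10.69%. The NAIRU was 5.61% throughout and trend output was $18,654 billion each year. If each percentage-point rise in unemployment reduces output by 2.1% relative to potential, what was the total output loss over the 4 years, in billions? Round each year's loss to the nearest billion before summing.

$6,957 billion

Year 1996: gap = -2.1 × (10.36 - 5.61) = -9.975%, loss ≈ 18654 × 9.975/100 ≈ 1861.
Year 1997: gap = -2.1 × (8.75 - 5.61) = -6.594%, loss ≈ 18654 × 6.594/100 ≈ 1230.
Year 1998: gap = -2.1 × (10.4 - 5.61) = -10.059%, loss ≈ 18654 × 10.059/100 ≈ 1876.
Year 1999: gap = -2.1 × (10.69 - 5.61) = -10.668%, loss ≈ 18654 × 10.668/100 ≈ 1990.
Total lost output = 1861 + 1230 + 1876 + 1990 = 6957 billion.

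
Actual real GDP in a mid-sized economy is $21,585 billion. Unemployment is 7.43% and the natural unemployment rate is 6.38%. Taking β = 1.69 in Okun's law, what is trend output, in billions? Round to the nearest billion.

$21,975 billion

Unemployment gap = 7.43 - 6.38 = 1.05 points, so output gap = -1.69 × 1.05 = -1.7745%.
Since Y = Y* × (1 + gap/100), Y* = 21585/0.982255 ≈ 21975 billion.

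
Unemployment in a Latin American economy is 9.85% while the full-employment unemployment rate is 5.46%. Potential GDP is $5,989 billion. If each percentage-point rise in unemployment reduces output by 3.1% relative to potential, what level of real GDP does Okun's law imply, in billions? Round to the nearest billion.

Unemployment gap = 9.85 - 5.46 = 4.39 points, so the output gap is -3.1 × 4.39 = -13.609%.
Actual GDP = 5989 × (1 - 13.609/100) = 5989 × 0.86391 ≈ 5174 billion.

$5,174 billion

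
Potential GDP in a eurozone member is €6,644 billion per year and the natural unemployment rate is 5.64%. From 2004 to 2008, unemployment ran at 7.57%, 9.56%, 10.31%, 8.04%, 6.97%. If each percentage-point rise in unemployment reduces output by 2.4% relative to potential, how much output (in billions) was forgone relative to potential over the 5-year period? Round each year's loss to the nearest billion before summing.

€2,273 billion

Year 2004: gap = -2.4 × (7.57 - 5.64) = -4.632%, loss ≈ 6644 × 4.632/100 ≈ 308.
Year 2005: gap = -2.4 × (9.56 - 5.64) = -9.408%, loss ≈ 6644 × 9.408/100 ≈ 625.
Year 2006: gap = -2.4 × (10.31 - 5.64) = -11.208%, loss ≈ 6644 × 11.208/100 ≈ 745.
Year 2007: gap = -2.4 × (8.04 - 5.64) = -5.76%, loss ≈ 6644 × 5.76/100 ≈ 383.
Year 2008: gap = -2.4 × (6.97 - 5.64) = -3.192%, loss ≈ 6644 × 3.192/100 ≈ 212.
Total lost output = 308 + 625 + 745 + 383 + 212 = 2273 billion.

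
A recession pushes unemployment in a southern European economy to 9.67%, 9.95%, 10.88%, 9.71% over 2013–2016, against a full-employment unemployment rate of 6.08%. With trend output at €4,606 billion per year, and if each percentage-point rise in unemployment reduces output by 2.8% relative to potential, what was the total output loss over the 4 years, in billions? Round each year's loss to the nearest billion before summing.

Year 2013: gap = -2.8 × (9.67 - 6.08) = -10.052%, loss ≈ 4606 × 10.052/100 ≈ 463.
Year 2014: gap = -2.8 × (9.95 - 6.08) = -10.836%, loss ≈ 4606 × 10.836/100 ≈ 499.
Year 2015: gap = -2.8 × (10.88 - 6.08) = -13.44%, loss ≈ 4606 × 13.44/100 ≈ 619.
Year 2016: gap = -2.8 × (9.71 - 6.08) = -10.164%, loss ≈ 4606 × 10.164/100 ≈ 468.
Total lost output = 463 + 499 + 619 + 468 = 2049 billion.

€2,049 billion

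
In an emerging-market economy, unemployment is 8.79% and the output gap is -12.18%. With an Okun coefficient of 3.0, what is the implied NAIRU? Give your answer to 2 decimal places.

4.73%

From Okun's law, u - u* = -(output gap)/β = -(-12.18)/3.0 = 4.06 points.
So u* = 8.79 - 4.06 = 4.73%.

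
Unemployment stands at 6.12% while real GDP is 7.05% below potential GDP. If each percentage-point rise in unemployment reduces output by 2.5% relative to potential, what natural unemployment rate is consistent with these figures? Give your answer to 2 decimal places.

3.30%

From Okun's law, u - u* = -(output gap)/β = -(-7.05)/2.5 = 2.82 points.
So u* = 6.12 - 2.82 = 3.30%.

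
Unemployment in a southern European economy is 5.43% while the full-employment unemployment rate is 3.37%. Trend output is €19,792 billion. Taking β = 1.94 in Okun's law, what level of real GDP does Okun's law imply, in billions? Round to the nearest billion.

Unemployment gap = 5.43 - 3.37 = 2.06 points, so the output gap is -1.94 × 2.06 = -3.9964%.
Actual GDP = 19792 × (1 - 3.9964/100) = 19792 × 0.960036 ≈ 19001 billion.

€19,001 billion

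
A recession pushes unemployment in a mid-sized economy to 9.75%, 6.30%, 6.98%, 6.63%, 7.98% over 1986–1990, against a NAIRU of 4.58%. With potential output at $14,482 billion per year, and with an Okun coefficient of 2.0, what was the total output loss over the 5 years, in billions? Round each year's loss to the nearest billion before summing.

Year 1986: gap = -2.0 × (9.75 - 4.58) = -10.34%, loss ≈ 14482 × 10.34/100 ≈ 1497.
Year 1987: gap = -2.0 × (6.3 - 4.58) = -3.44%, loss ≈ 14482 × 3.44/100 ≈ 498.
Year 1988: gap = -2.0 × (6.98 - 4.58) = -4.8%, loss ≈ 14482 × 4.8/100 ≈ 695.
Year 1989: gap = -2.0 × (6.63 - 4.58) = -4.1%, loss ≈ 14482 × 4.1/100 ≈ 594.
Year 1990: gap = -2.0 × (7.98 - 4.58) = -6.8%, loss ≈ 14482 × 6.8/100 ≈ 985.
Total lost output = 1497 + 498 + 695 + 594 + 985 = 4269 billion.

$4,269 billion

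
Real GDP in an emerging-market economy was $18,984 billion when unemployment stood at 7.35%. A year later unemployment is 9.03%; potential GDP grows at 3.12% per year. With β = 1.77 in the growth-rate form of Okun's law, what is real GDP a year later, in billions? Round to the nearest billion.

$19,012 billion

Δu = 9.03 - 7.35 = 1.68 points.
Okun's law (growth form): g_Y = g_Y* - β × Δu = 3.12 - 1.77 × (1.68) = 3.12 - 2.9736 = 0.1464%.
Real GDP in the next year = 18984 × (1 + 0.1464/100) = 18984 × 1.001464 ≈ 19012 billion.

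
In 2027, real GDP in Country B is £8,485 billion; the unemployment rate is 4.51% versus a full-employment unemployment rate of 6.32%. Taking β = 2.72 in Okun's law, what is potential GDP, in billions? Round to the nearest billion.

Unemployment gap = 4.51 - 6.32 = -1.81 points, so output gap = -2.72 × (-1.81) = 4.9232%.
Since Y = Y* × (1 + gap/100), Y* = 8485/1.049232 ≈ 8087 billion.

£8,087 billion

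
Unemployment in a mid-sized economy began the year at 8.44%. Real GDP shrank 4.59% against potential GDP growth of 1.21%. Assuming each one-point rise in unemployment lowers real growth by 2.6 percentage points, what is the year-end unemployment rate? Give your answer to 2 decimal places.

10.67%

Growth-rate Okun's law: g_Y = g_Y* - β × Δu, so Δu = (g_Y* - g_Y)/β.
Δu = (1.21 + 4.59)/2.6 = 5.8/2.6 = 2.23 percentage points.
Year-end unemployment = 8.44 + 2.23 = 10.67%.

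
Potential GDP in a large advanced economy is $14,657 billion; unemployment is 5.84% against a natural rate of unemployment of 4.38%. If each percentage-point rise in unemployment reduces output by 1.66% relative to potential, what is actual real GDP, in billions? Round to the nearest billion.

Unemployment gap = 5.84 - 4.38 = 1.46 points, so the output gap is -1.66 × 1.46 = -2.4236%.
Actual GDP = 14657 × (1 - 2.4236/100) = 14657 × 0.975764 ≈ 14302 billion.

$14,302 billion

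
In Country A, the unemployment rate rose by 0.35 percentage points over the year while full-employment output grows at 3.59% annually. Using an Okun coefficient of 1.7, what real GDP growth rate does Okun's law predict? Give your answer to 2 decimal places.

3.00%

Growth-rate Okun's law: g_Y = g_Y* - β × Δu.
g_Y = 3.59 - 1.7 × (0.35) = 3.59 - 0.595 = 2.995%, i.e. 3.00% to 2 d.p.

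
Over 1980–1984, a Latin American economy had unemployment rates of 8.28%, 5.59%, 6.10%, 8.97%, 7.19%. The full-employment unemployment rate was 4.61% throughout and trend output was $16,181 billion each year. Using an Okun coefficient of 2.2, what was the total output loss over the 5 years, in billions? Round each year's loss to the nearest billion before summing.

Year 1980: gap = -2.2 × (8.28 - 4.61) = -8.074%, loss ≈ 16181 × 8.074/100 ≈ 1306.
Year 1981: gap = -2.2 × (5.59 - 4.61) = -2.156%, loss ≈ 16181 × 2.156/100 ≈ 349.
Year 1982: gap = -2.2 × (6.1 - 4.61) = -3.278%, loss ≈ 16181 × 3.278/100 ≈ 530.
Year 1983: gap = -2.2 × (8.97 - 4.61) = -9.592%, loss ≈ 16181 × 9.592/100 ≈ 1552.
Year 1984: gap = -2.2 × (7.19 - 4.61) = -5.676%, loss ≈ 16181 × 5.676/100 ≈ 918.
Total lost output = 1306 + 349 + 530 + 1552 + 918 = 4655 billion.

$4,655 billion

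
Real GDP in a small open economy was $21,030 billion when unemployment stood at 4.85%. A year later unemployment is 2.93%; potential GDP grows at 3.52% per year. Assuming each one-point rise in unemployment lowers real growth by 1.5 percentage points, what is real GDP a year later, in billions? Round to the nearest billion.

Δu = 2.93 - 4.85 = -1.92 points.
Okun's law (growth form): g_Y = g_Y* - β × Δu = 3.52 - 1.5 × (-1.92) = 3.52 + 2.88 = 6.4%.
Real GDP in the next year = 21030 × (1 + 6.4/100) = 21030 × 1.064 ≈ 22376 billion.

$22,376 billion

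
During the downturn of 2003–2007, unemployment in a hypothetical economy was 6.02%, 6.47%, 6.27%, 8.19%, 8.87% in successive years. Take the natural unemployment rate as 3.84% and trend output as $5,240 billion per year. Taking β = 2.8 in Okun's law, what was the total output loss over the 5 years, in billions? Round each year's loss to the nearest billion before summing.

$2,439 billion

Year 2003: gap = -2.8 × (6.02 - 3.84) = -6.104%, loss ≈ 5240 × 6.104/100 ≈ 320.
Year 2004: gap = -2.8 × (6.47 - 3.84) = -7.364%, loss ≈ 5240 × 7.364/100 ≈ 386.
Year 2005: gap = -2.8 × (6.27 - 3.84) = -6.804%, loss ≈ 5240 × 6.804/100 ≈ 357.
Year 2006: gap = -2.8 × (8.19 - 3.84) = -12.18%, loss ≈ 5240 × 12.18/100 ≈ 638.
Year 2007: gap = -2.8 × (8.87 - 3.84) = -14.084%, loss ≈ 5240 × 14.084/100 ≈ 738.
Total lost output = 320 + 386 + 357 + 638 + 738 = 2439 billion.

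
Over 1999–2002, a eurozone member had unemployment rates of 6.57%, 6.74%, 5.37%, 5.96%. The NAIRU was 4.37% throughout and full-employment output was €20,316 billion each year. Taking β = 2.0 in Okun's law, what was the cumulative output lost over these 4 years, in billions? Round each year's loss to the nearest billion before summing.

€2,909 billion

Year 1999: gap = -2.0 × (6.57 - 4.37) = -4.4%, loss ≈ 20316 × 4.4/100 ≈ 894.
Year 2000: gap = -2.0 × (6.74 - 4.37) = -4.74%, loss ≈ 20316 × 4.74/100 ≈ 963.
Year 2001: gap = -2.0 × (5.37 - 4.37) = -2%, loss ≈ 20316 × 2/100 ≈ 406.
Year 2002: gap = -2.0 × (5.96 - 4.37) = -3.18%, loss ≈ 20316 × 3.18/100 ≈ 646.
Total lost output = 894 + 963 + 406 + 646 = 2909 billion.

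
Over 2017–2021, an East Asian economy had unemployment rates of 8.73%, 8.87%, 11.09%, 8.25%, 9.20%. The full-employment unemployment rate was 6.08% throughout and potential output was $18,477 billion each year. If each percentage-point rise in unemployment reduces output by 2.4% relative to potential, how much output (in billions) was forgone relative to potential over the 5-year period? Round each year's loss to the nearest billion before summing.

$6,980 billion

Year 2017: gap = -2.4 × (8.73 - 6.08) = -6.36%, loss ≈ 18477 × 6.36/100 ≈ 1175.
Year 2018: gap = -2.4 × (8.87 - 6.08) = -6.696%, loss ≈ 18477 × 6.696/100 ≈ 1237.
Year 2019: gap = -2.4 × (11.09 - 6.08) = -12.024%, loss ≈ 18477 × 12.024/100 ≈ 2222.
Year 2020: gap = -2.4 × (8.25 - 6.08) = -5.208%, loss ≈ 18477 × 5.208/100 ≈ 962.
Year 2021: gap = -2.4 × (9.2 - 6.08) = -7.488%, loss ≈ 18477 × 7.488/100 ≈ 1384.
Total lost output = 1175 + 1237 + 2222 + 962 + 1384 = 6980 billion.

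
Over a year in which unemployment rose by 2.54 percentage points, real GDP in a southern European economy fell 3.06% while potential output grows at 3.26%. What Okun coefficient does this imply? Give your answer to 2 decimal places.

β ≈ 2.49

Growth form: g_Y = g_Y* - β × Δu, so β = (g_Y* - g_Y)/Δu.
β = (3.26 + 3.06)/2.54 = 6.32/2.54 = 2.49.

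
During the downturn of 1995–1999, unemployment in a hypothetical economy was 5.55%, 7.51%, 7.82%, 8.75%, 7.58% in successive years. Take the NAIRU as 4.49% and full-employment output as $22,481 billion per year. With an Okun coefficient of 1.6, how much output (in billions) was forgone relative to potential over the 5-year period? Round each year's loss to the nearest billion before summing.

Year 1995: gap = -1.6 × (5.55 - 4.49) = -1.696%, loss ≈ 22481 × 1.696/100 ≈ 381.
Year 1996: gap = -1.6 × (7.51 - 4.49) = -4.832%, loss ≈ 22481 × 4.832/100 ≈ 1086.
Year 1997: gap = -1.6 × (7.82 - 4.49) = -5.328%, loss ≈ 22481 × 5.328/100 ≈ 1198.
Year 1998: gap = -1.6 × (8.75 - 4.49) = -6.816%, loss ≈ 22481 × 6.816/100 ≈ 1532.
Year 1999: gap = -1.6 × (7.58 - 4.49) = -4.944%, loss ≈ 22481 × 4.944/100 ≈ 1111.
Total lost output = 381 + 1086 + 1198 + 1532 + 1111 = 5308 billion.

$5,308 billion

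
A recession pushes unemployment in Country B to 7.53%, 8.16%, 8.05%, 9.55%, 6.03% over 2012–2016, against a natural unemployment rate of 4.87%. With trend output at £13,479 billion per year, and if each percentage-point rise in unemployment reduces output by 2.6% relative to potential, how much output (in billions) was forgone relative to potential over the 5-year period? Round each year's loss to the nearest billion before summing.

Year 2012: gap = -2.6 × (7.53 - 4.87) = -6.916%, loss ≈ 13479 × 6.916/100 ≈ 932.
Year 2013: gap = -2.6 × (8.16 - 4.87) = -8.554%, loss ≈ 13479 × 8.554/100 ≈ 1153.
Year 2014: gap = -2.6 × (8.05 - 4.87) = -8.268%, loss ≈ 13479 × 8.268/100 ≈ 1114.
Year 2015: gap = -2.6 × (9.55 - 4.87) = -12.168%, loss ≈ 13479 × 12.168/100 ≈ 1640.
Year 2016: gap = -2.6 × (6.03 - 4.87) = -3.016%, loss ≈ 13479 × 3.016/100 ≈ 407.
Total lost output = 932 + 1153 + 1114 + 1640 + 407 = 5246 billion.

£5,246 billion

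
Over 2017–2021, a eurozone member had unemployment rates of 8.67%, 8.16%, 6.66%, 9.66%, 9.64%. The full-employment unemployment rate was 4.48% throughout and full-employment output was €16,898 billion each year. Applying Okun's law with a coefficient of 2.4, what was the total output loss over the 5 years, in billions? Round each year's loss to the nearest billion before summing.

Year 2017: gap = -2.4 × (8.67 - 4.48) = -10.056%, loss ≈ 16898 × 10.056/100 ≈ 1699.
Year 2018: gap = -2.4 × (8.16 - 4.48) = -8.832%, loss ≈ 16898 × 8.832/100 ≈ 1492.
Year 2019: gap = -2.4 × (6.66 - 4.48) = -5.232%, loss ≈ 16898 × 5.232/100 ≈ 884.
Year 2020: gap = -2.4 × (9.66 - 4.48) = -12.432%, loss ≈ 16898 × 12.432/100 ≈ 2101.
Year 2021: gap = -2.4 × (9.64 - 4.48) = -12.384%, loss ≈ 16898 × 12.384/100 ≈ 2093.
Total lost output = 1699 + 1492 + 884 + 2101 + 2093 = 8269 billion.

€8,269 billion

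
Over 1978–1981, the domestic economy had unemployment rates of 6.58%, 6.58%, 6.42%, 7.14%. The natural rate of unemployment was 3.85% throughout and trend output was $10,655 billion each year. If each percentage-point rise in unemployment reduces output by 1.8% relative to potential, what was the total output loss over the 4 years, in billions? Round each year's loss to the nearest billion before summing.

Year 1978: gap = -1.8 × (6.58 - 3.85) = -4.914%, loss ≈ 10655 × 4.914/100 ≈ 524.
Year 1979: gap = -1.8 × (6.58 - 3.85) = -4.914%, loss ≈ 10655 × 4.914/100 ≈ 524.
Year 1980: gap = -1.8 × (6.42 - 3.85) = -4.626%, loss ≈ 10655 × 4.626/100 ≈ 493.
Year 1981: gap = -1.8 × (7.14 - 3.85) = -5.922%, loss ≈ 10655 × 5.922/100 ≈ 631.
Total lost output = 524 + 524 + 493 + 631 = 2172 billion.

$2,172 billion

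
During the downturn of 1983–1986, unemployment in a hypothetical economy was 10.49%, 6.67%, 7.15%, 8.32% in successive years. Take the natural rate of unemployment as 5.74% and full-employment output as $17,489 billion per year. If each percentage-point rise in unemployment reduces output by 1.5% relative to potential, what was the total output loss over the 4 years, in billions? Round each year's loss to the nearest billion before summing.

$2,537 billion

Year 1983: gap = -1.5 × (10.49 - 5.74) = -7.125%, loss ≈ 17489 × 7.125/100 ≈ 1246.
Year 1984: gap = -1.5 × (6.67 - 5.74) = -1.395%, loss ≈ 17489 × 1.395/100 ≈ 244.
Year 1985: gap = -1.5 × (7.15 - 5.74) = -2.115%, loss ≈ 17489 × 2.115/100 ≈ 370.
Year 1986: gap = -1.5 × (8.32 - 5.74) = -3.87%, loss ≈ 17489 × 3.87/100 ≈ 677.
Total lost output = 1246 + 244 + 370 + 677 = 2537 billion.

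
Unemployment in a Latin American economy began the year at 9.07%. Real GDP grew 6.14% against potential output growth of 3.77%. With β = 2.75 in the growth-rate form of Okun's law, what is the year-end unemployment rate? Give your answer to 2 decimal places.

8.21%

Growth-rate Okun's law: g_Y = g_Y* - β × Δu, so Δu = (g_Y* - g_Y)/β.
Δu = (3.77 - 6.14)/2.75 = -2.37/2.75 = -0.86 percentage points.
Year-end unemployment = 9.07 - 0.86 = 8.21%.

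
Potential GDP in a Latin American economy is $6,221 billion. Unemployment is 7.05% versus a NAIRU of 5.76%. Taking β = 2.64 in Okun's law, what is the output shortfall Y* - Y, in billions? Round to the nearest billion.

$212 billion

Output gap = -2.64 × (7.05 - 5.76) = -2.64 × 1.29 = -3.4056%.
Actual GDP ≈ 6221 × 0.965944 ≈ 6009 billion, so the shortfall is 6221 - 6009 = 212 billion.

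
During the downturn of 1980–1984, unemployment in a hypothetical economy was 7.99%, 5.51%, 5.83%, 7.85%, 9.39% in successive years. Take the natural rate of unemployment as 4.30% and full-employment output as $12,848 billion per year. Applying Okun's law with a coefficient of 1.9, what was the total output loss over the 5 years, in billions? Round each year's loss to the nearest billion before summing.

Year 1980: gap = -1.9 × (7.99 - 4.3) = -7.011%, loss ≈ 12848 × 7.011/100 ≈ 901.
Year 1981: gap = -1.9 × (5.51 - 4.3) = -2.299%, loss ≈ 12848 × 2.299/100 ≈ 295.
Year 1982: gap = -1.9 × (5.83 - 4.3) = -2.907%, loss ≈ 12848 × 2.907/100 ≈ 373.
Year 1983: gap = -1.9 × (7.85 - 4.3) = -6.745%, loss ≈ 12848 × 6.745/100 ≈ 867.
Year 1984: gap = -1.9 × (9.39 - 4.3) = -9.671%, loss ≈ 12848 × 9.671/100 ≈ 1243.
Total lost output = 901 + 295 + 373 + 867 + 1243 = 3679 billion.

$3,679 billion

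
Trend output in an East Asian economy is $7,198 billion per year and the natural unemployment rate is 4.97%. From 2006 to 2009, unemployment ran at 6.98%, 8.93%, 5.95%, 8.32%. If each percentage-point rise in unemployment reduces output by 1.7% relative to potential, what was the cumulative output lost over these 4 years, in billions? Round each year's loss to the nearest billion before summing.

$1,261 billion

Year 2006: gap = -1.7 × (6.98 - 4.97) = -3.417%, loss ≈ 7198 × 3.417/100 ≈ 246.
Year 2007: gap = -1.7 × (8.93 - 4.97) = -6.732%, loss ≈ 7198 × 6.732/100 ≈ 485.
Year 2008: gap = -1.7 × (5.95 - 4.97) = -1.666%, loss ≈ 7198 × 1.666/100 ≈ 120.
Year 2009: gap = -1.7 × (8.32 - 4.97) = -5.695%, loss ≈ 7198 × 5.695/100 ≈ 410.
Total lost output = 246 + 485 + 120 + 410 = 1261 billion.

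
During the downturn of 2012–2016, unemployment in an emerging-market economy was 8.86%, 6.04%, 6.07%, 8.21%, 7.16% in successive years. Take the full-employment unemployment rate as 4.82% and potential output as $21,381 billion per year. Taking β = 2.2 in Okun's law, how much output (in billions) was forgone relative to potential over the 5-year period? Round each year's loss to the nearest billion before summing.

$5,758 billion

Year 2012: gap = -2.2 × (8.86 - 4.82) = -8.888%, loss ≈ 21381 × 8.888/100 ≈ 1900.
Year 2013: gap = -2.2 × (6.04 - 4.82) = -2.684%, loss ≈ 21381 × 2.684/100 ≈ 574.
Year 2014: gap = -2.2 × (6.07 - 4.82) = -2.75%, loss ≈ 21381 × 2.75/100 ≈ 588.
Year 2015: gap = -2.2 × (8.21 - 4.82) = -7.458%, loss ≈ 21381 × 7.458/100 ≈ 1595.
Year 2016: gap = -2.2 × (7.16 - 4.82) = -5.148%, loss ≈ 21381 × 5.148/100 ≈ 1101.
Total lost output = 1900 + 574 + 588 + 1595 + 1101 = 5758 billion.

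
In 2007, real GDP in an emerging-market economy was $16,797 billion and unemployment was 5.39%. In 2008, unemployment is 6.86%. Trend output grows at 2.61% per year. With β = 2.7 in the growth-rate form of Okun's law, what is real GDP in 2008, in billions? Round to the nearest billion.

Δu = 6.86 - 5.39 = 1.47 points.
Okun's law (growth form): g_Y = g_Y* - β × Δu = 2.61 - 2.7 × (1.47) = 2.61 - 3.969 = -1.359%.
Real GDP in the next year = 16797 × (1 - 1.359/100) = 16797 × 0.98641 ≈ 16569 billion.

$16,569 billion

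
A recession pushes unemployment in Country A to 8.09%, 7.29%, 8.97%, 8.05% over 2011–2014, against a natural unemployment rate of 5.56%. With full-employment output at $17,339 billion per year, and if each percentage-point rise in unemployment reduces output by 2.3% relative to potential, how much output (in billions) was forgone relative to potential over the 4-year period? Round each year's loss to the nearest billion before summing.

Year 2011: gap = -2.3 × (8.09 - 5.56) = -5.819%, loss ≈ 17339 × 5.819/100 ≈ 1009.
Year 2012: gap = -2.3 × (7.29 - 5.56) = -3.979%, loss ≈ 17339 × 3.979/100 ≈ 690.
Year 2013: gap = -2.3 × (8.97 - 5.56) = -7.843%, loss ≈ 17339 × 7.843/100 ≈ 1360.
Year 2014: gap = -2.3 × (8.05 - 5.56) = -5.727%, loss ≈ 17339 × 5.727/100 ≈ 993.
Total lost output = 1009 + 690 + 1360 + 993 = 4052 billion.

$4,052 billion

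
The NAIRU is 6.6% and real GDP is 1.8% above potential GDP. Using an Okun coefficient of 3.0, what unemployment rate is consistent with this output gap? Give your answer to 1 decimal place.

6.0%

From Okun's law, u - u* = -(output gap)/β = -(1.8)/3.0 = -0.6 points.
So u = 6.6 - 0.6 = 6.0%.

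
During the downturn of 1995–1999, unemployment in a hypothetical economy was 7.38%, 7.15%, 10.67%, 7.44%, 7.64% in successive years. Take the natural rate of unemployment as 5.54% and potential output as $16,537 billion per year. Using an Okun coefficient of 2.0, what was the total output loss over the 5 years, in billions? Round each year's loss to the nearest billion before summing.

Year 1995: gap = -2.0 × (7.38 - 5.54) = -3.68%, loss ≈ 16537 × 3.68/100 ≈ 609.
Year 1996: gap = -2.0 × (7.15 - 5.54) = -3.22%, loss ≈ 16537 × 3.22/100 ≈ 532.
Year 1997: gap = -2.0 × (10.67 - 5.54) = -10.26%, loss ≈ 16537 × 10.26/100 ≈ 1697.
Year 1998: gap = -2.0 × (7.44 - 5.54) = -3.8%, loss ≈ 16537 × 3.8/100 ≈ 628.
Year 1999: gap = -2.0 × (7.64 - 5.54) = -4.2%, loss ≈ 16537 × 4.2/100 ≈ 695.
Total lost output = 609 + 532 + 1697 + 628 + 695 = 4161 billion.

$4,161 billion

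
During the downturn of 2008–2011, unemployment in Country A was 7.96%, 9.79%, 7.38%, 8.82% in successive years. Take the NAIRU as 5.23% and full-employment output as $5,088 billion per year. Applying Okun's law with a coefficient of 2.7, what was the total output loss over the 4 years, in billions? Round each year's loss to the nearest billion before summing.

Year 2008: gap = -2.7 × (7.96 - 5.23) = -7.371%, loss ≈ 5088 × 7.371/100 ≈ 375.
Year 2009: gap = -2.7 × (9.79 - 5.23) = -12.312%, loss ≈ 5088 × 12.312/100 ≈ 626.
Year 2010: gap = -2.7 × (7.38 - 5.23) = -5.805%, loss ≈ 5088 × 5.805/100 ≈ 295.
Year 2011: gap = -2.7 × (8.82 - 5.23) = -9.693%, loss ≈ 5088 × 9.693/100 ≈ 493.
Total lost output = 375 + 626 + 295 + 493 = 1789 billion.

$1,789 billion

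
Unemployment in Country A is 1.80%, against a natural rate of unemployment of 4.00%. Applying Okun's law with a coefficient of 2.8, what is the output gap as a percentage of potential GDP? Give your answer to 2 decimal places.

6.16%

The unemployment gap is 1.8 - 4 = -2.2 percentage points.
Okun's law gives an output gap of -2.8 × (-2.2) = 6.16%, i.e. 6.16% above potential.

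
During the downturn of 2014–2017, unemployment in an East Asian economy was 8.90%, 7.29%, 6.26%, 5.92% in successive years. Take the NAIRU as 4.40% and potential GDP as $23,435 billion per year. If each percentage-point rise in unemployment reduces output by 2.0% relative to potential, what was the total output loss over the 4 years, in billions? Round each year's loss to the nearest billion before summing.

$5,048 billion

Year 2014: gap = -2.0 × (8.9 - 4.4) = -9%, loss ≈ 23435 × 9/100 ≈ 2109.
Year 2015: gap = -2.0 × (7.29 - 4.4) = -5.78%, loss ≈ 23435 × 5.78/100 ≈ 1355.
Year 2016: gap = -2.0 × (6.26 - 4.4) = -3.72%, loss ≈ 23435 × 3.72/100 ≈ 872.
Year 2017: gap = -2.0 × (5.92 - 4.4) = -3.04%, loss ≈ 23435 × 3.04/100 ≈ 712.
Total lost output = 2109 + 1355 + 872 + 712 = 5048 billion.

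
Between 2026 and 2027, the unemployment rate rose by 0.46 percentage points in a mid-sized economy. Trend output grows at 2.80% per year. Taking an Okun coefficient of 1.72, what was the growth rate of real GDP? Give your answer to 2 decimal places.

2.01%

Growth-rate Okun's law: g_Y = g_Y* - β × Δu.
g_Y = 2.80 - 1.72 × (0.46) = 2.8 - 0.7912 = 2.0088%, i.e. 2.01% to 2 d.p.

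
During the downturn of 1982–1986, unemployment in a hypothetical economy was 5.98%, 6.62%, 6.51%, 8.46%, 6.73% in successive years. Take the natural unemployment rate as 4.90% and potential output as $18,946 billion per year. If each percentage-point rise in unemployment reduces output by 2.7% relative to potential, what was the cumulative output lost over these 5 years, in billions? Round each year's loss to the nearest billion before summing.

Year 1982: gap = -2.7 × (5.98 - 4.9) = -2.916%, loss ≈ 18946 × 2.916/100 ≈ 552.
Year 1983: gap = -2.7 × (6.62 - 4.9) = -4.644%, loss ≈ 18946 × 4.644/100 ≈ 880.
Year 1984: gap = -2.7 × (6.51 - 4.9) = -4.347%, loss ≈ 18946 × 4.347/100 ≈ 824.
Year 1985: gap = -2.7 × (8.46 - 4.9) = -9.612%, loss ≈ 18946 × 9.612/100 ≈ 1821.
Year 1986: gap = -2.7 × (6.73 - 4.9) = -4.941%, loss ≈ 18946 × 4.941/100 ≈ 936.
Total lost output = 552 + 880 + 824 + 1821 + 936 = 5013 billion.

$5,013 billion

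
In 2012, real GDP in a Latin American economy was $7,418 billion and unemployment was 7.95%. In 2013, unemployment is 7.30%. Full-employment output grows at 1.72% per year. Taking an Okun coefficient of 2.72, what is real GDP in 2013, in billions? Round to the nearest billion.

$7,677 billion

Δu = 7.3 - 7.95 = -0.65 points.
Okun's law (growth form): g_Y = g_Y* - β × Δu = 1.72 - 2.72 × (-0.65) = 1.72 + 1.768 = 3.488%.
Real GDP in the next year = 7418 × (1 + 3.488/100) = 7418 × 1.03488 ≈ 7677 billion.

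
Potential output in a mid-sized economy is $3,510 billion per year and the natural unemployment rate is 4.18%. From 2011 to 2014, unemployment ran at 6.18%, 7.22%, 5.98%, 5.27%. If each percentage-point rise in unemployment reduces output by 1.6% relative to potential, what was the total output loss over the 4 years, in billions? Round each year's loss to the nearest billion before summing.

Year 2011: gap = -1.6 × (6.18 - 4.18) = -3.2%, loss ≈ 3510 × 3.2/100 ≈ 112.
Year 2012: gap = -1.6 × (7.22 - 4.18) = -4.864%, loss ≈ 3510 × 4.864/100 ≈ 171.
Year 2013: gap = -1.6 × (5.98 - 4.18) = -2.88%, loss ≈ 3510 × 2.88/100 ≈ 101.
Year 2014: gap = -1.6 × (5.27 - 4.18) = -1.744%, loss ≈ 3510 × 1.744/100 ≈ 61.
Total lost output = 112 + 171 + 101 + 61 = 445 billion.

$445 billion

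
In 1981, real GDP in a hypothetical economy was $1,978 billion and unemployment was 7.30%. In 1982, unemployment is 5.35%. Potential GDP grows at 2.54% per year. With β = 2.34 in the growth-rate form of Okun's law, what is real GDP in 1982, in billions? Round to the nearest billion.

Δu = 5.35 - 7.3 = -1.95 points.
Okun's law (growth form): g_Y = g_Y* - β × Δu = 2.54 - 2.34 × (-1.95) = 2.54 + 4.563 = 7.103%.
Real GDP in the next year = 1978 × (1 + 7.103/100) = 1978 × 1.07103 ≈ 2118 billion.

$2,118 billion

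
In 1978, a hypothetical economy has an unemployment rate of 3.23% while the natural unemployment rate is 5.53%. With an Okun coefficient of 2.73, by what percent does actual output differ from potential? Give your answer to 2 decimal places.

The unemployment gap is 3.23 - 5.53 = -2.3 percentage points.
Okun's law gives an output gap of -2.73 × (-2.3) = 6.279%, i.e. 6.28% above potential.

6.28%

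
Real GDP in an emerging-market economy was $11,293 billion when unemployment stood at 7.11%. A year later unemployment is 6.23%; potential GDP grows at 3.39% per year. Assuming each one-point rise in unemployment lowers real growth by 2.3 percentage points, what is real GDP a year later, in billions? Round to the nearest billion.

Δu = 6.23 - 7.11 = -0.88 points.
Okun's law (growth form): g_Y = g_Y* - β × Δu = 3.39 - 2.3 × (-0.88) = 3.39 + 2.024 = 5.414%.
Real GDP in the next year = 11293 × (1 + 5.414/100) = 11293 × 1.05414 ≈ 11904 billion.

$11,904 billion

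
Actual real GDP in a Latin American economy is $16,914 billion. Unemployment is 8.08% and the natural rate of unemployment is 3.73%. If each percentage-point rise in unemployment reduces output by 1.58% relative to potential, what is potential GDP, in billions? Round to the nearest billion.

Unemployment gap = 8.08 - 3.73 = 4.35 points, so output gap = -1.58 × 4.35 = -6.873%.
Since Y = Y* × (1 + gap/100), Y* = 16914/0.93127 ≈ 18162 billion.

$18,162 billion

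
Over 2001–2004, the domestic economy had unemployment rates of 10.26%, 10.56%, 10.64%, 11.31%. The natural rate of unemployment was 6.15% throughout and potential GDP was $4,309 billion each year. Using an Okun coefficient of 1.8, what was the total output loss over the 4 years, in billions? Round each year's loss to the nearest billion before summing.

$1,409 billion

Year 2001: gap = -1.8 × (10.26 - 6.15) = -7.398%, loss ≈ 4309 × 7.398/100 ≈ 319.
Year 2002: gap = -1.8 × (10.56 - 6.15) = -7.938%, loss ≈ 4309 × 7.938/100 ≈ 342.
Year 2003: gap = -1.8 × (10.64 - 6.15) = -8.082%, loss ≈ 4309 × 8.082/100 ≈ 348.
Year 2004: gap = -1.8 × (11.31 - 6.15) = -9.288%, loss ≈ 4309 × 9.288/100 ≈ 400.
Total lost output = 319 + 342 + 348 + 400 = 1409 billion.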